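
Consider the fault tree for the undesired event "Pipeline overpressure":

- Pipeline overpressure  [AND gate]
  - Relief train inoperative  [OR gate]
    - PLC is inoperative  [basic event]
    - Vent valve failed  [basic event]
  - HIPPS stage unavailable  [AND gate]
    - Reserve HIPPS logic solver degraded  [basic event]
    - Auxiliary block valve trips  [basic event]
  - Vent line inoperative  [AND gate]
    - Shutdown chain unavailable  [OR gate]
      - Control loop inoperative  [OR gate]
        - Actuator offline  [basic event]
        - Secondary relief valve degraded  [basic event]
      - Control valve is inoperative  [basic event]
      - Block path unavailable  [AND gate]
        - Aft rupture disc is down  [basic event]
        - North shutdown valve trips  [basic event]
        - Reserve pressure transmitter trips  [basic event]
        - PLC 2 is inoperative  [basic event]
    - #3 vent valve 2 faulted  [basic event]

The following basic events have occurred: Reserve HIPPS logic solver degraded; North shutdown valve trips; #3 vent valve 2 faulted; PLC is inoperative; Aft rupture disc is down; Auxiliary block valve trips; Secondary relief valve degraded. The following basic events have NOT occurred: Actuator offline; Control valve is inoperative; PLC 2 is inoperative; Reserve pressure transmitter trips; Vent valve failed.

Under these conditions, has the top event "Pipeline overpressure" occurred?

Relief train inoperative [OR]: PLC is inoperative=occurs, Vent valve failed=not → at least one input occurs → occurs.
HIPPS stage unavailable [AND]: Reserve HIPPS logic solver degraded=occurs, Auxiliary block valve trips=occurs → all inputs occur → occurs.
Control loop inoperative [OR]: Actuator offline=not, Secondary relief valve degraded=occurs → at least one input occurs → occurs.
Block path unavailable [AND]: Aft rupture disc is down=occurs, North shutdown valve trips=occurs, Reserve pressure transmitter trips=not, PLC 2 is inoperative=not → not all inputs occur → does not occur.
Shutdown chain unavailable [OR]: Control loop inoperative=occurs, Control valve is inoperative=not, Block path unavailable=not → at least one input occurs → occurs.
Vent line inoperative [AND]: Shutdown chain unavailable=occurs, #3 vent valve 2 faulted=occurs → all inputs occur → occurs.
Pipeline overpressure [AND]: Relief train inoperative=occurs, HIPPS stage unavailable=occurs, Vent line inoperative=occurs → all inputs occur → occurs.

Yes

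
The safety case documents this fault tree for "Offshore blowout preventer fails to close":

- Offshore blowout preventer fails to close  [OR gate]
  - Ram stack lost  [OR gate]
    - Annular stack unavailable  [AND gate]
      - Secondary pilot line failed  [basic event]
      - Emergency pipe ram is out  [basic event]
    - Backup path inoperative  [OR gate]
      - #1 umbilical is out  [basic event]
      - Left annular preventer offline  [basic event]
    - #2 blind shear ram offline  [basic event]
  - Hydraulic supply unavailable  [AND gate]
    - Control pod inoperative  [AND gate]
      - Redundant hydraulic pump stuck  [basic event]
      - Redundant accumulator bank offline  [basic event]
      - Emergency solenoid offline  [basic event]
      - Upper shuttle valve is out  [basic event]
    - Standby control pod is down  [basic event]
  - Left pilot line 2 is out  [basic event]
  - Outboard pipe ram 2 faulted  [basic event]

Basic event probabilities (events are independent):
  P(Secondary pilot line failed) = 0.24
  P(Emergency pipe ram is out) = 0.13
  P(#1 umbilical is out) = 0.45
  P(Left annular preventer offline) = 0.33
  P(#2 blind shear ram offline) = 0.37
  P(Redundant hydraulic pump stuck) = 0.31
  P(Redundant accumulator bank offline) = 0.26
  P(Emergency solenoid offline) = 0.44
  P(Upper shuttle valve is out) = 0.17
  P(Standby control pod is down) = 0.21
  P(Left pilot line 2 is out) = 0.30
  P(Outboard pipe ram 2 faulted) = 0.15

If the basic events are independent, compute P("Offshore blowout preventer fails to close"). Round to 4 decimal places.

P(Annular stack unavailable) [AND] = 0.24 × 0.13 = 0.031200
P(Backup path inoperative) [OR] = 1 − (1−0.45) × (1−0.33) = 0.631500
P(Ram stack lost) [OR] = 1 − (1−0.031200) × (1−0.631500) × (1−0.37) = 0.775088
P(Control pod inoperative) [AND] = 0.31 × 0.26 × 0.44 × 0.17 = 0.006029
P(Hydraulic supply unavailable) [AND] = 0.006029 × 0.21 = 0.001266
P(Offshore blowout preventer fails to close) [OR] = 1 − (1−0.775088) × (1−0.001266) × (1−0.30) × (1−0.15) = 0.866347
Rounded to 4 decimal places: P(Offshore blowout preventer fails to close) ≈ 0.8663.

0.8663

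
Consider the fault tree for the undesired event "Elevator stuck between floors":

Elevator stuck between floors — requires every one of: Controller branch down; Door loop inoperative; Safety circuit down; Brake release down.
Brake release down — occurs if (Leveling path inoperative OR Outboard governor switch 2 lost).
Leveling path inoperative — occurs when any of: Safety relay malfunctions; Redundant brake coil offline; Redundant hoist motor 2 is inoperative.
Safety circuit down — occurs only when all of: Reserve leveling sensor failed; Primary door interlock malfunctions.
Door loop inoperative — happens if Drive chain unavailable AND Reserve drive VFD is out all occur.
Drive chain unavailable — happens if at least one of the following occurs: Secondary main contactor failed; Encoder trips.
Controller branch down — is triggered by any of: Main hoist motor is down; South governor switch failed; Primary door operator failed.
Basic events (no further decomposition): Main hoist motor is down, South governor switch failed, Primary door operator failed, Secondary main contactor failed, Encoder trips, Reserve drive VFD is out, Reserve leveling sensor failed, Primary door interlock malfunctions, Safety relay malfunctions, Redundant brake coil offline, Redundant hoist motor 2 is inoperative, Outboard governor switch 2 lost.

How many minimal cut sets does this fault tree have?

24

Controller branch down [OR]: union of children's cut sets → 3 cut set(s).
Drive chain unavailable [OR]: union of children's cut sets → 2 cut set(s).
Door loop inoperative [AND]: one cut set from each child combined → 2 × 1 = 2 cut set(s).
Safety circuit down [AND]: one cut set from each child combined → 1 × 1 = 1 cut set(s).
Leveling path inoperative [OR]: union of children's cut sets → 3 cut set(s).
Brake release down [OR]: union of children's cut sets → 4 cut set(s).
Elevator stuck between floors [AND]: one cut set from each child combined → 3 × 2 × 1 × 4 = 24 cut set(s).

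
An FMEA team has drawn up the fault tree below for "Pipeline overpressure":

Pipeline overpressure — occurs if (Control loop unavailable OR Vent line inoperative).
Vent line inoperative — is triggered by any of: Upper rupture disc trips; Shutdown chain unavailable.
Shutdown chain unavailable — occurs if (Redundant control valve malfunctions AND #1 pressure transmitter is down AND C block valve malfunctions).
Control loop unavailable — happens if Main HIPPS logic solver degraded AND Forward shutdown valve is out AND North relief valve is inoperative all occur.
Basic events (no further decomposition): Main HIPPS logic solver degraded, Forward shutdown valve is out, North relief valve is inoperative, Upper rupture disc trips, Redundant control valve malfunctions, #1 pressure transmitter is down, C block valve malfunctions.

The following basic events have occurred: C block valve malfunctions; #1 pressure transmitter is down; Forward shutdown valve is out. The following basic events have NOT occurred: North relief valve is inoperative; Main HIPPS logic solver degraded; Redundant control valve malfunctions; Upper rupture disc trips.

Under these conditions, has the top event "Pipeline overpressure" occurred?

No

Control loop unavailable [AND]: Main HIPPS logic solver degraded=not, Forward shutdown valve is out=occurs, North relief valve is inoperative=not → not all inputs occur → does not occur.
Shutdown chain unavailable [AND]: Redundant control valve malfunctions=not, #1 pressure transmitter is down=occurs, C block valve malfunctions=occurs → not all inputs occur → does not occur.
Vent line inoperative [OR]: Upper rupture disc trips=not, Shutdown chain unavailable=not → no input occurs → does not occur.
Pipeline overpressure [OR]: Control loop unavailable=not, Vent line inoperative=not → no input occurs → does not occur.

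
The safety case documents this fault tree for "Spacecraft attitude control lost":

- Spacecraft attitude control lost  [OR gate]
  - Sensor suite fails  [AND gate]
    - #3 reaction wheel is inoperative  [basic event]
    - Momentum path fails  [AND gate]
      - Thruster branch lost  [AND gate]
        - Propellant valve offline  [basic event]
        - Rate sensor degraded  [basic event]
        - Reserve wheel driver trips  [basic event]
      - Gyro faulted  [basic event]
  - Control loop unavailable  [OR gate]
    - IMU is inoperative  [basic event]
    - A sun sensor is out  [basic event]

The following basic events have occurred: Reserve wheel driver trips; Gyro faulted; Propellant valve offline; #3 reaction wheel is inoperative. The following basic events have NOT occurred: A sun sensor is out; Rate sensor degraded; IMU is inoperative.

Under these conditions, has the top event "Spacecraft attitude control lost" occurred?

No

Thruster branch lost [AND]: Propellant valve offline=occurs, Rate sensor degraded=not, Reserve wheel driver trips=occurs → not all inputs occur → does not occur.
Momentum path fails [AND]: Thruster branch lost=not, Gyro faulted=occurs → not all inputs occur → does not occur.
Sensor suite fails [AND]: #3 reaction wheel is inoperative=occurs, Momentum path fails=not → not all inputs occur → does not occur.
Control loop unavailable [OR]: IMU is inoperative=not, A sun sensor is out=not → no input occurs → does not occur.
Spacecraft attitude control lost [OR]: Sensor suite fails=not, Control loop unavailable=not → no input occurs → does not occur.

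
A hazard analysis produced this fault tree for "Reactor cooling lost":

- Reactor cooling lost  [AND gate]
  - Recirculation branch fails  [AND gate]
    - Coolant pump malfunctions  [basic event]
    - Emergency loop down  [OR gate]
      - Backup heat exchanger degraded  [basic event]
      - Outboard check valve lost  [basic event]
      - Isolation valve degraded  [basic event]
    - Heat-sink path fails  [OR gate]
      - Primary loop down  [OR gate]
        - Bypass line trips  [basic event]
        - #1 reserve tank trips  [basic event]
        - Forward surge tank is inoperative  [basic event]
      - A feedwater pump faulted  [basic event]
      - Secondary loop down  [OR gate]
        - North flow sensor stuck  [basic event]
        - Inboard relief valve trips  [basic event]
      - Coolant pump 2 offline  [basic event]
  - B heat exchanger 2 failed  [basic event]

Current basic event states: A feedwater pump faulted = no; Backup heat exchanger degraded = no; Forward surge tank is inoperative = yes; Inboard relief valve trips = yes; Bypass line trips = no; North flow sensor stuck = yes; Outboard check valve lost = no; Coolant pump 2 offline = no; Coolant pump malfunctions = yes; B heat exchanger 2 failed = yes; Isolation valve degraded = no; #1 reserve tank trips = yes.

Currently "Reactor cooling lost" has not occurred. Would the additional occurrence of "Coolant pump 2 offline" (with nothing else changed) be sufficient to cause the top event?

Counterfactual: set "Coolant pump 2 offline" to occurred.
Emergency loop down [OR]: Backup heat exchanger degraded=not, Outboard check valve lost=not, Isolation valve degraded=not → no input occurs → does not occur.
Primary loop down [OR]: Bypass line trips=not, #1 reserve tank trips=occurs, Forward surge tank is inoperative=occurs → at least one input occurs → occurs.
Secondary loop down [OR]: North flow sensor stuck=occurs, Inboard relief valve trips=occurs → at least one input occurs → occurs.
Heat-sink path fails [OR]: Primary loop down=occurs, A feedwater pump faulted=not, Secondary loop down=occurs, Coolant pump 2 offline=occurs → at least one input occurs → occurs.
Recirculation branch fails [AND]: Coolant pump malfunctions=occurs, Emergency loop down=not, Heat-sink path fails=occurs → not all inputs occur → does not occur.
Reactor cooling lost [AND]: Recirculation branch fails=not, B heat exchanger 2 failed=occurs → not all inputs occur → does not occur.

No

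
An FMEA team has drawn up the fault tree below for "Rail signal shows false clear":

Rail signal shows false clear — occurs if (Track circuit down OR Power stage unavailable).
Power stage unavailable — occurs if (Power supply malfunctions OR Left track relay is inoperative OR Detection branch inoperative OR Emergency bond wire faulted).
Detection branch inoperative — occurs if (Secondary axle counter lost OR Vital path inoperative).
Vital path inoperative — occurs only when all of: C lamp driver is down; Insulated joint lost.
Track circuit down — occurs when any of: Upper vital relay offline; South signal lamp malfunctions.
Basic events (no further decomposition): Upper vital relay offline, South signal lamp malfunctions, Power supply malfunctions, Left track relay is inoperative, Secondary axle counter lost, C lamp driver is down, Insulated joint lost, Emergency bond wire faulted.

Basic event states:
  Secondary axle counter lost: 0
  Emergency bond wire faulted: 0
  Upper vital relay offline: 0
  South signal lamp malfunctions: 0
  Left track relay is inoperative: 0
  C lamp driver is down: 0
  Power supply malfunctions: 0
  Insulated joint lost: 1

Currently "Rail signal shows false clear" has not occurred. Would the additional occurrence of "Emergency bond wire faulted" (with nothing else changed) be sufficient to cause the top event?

Counterfactual: set "Emergency bond wire faulted" to occurred.
Track circuit down [OR]: Upper vital relay offline=not, South signal lamp malfunctions=not → no input occurs → does not occur.
Vital path inoperative [AND]: C lamp driver is down=not, Insulated joint lost=occurs → not all inputs occur → does not occur.
Detection branch inoperative [OR]: Secondary axle counter lost=not, Vital path inoperative=not → no input occurs → does not occur.
Power stage unavailable [OR]: Power supply malfunctions=not, Left track relay is inoperative=not, Detection branch inoperative=not, Emergency bond wire faulted=occurs → at least one input occurs → occurs.
Rail signal shows false clear [OR]: Track circuit down=not, Power stage unavailable=occurs → at least one input occurs → occurs.

Yes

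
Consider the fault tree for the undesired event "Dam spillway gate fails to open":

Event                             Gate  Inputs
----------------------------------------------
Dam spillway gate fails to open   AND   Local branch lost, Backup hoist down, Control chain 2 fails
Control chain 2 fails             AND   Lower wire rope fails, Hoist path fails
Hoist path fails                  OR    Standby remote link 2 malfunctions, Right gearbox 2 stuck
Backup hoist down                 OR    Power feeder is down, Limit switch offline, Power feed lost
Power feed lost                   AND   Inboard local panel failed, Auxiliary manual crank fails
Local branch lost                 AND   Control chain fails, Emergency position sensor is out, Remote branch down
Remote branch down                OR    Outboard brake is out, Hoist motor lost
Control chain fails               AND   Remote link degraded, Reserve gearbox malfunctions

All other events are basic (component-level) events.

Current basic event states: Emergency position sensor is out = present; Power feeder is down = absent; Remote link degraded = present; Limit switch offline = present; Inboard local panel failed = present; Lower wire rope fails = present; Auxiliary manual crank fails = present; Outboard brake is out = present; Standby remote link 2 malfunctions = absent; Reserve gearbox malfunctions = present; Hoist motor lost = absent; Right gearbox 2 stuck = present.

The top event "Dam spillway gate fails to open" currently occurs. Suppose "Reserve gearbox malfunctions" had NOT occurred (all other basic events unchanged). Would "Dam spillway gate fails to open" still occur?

Counterfactual: set "Reserve gearbox malfunctions" to not occurred.
Control chain fails [AND]: Remote link degraded=occurs, Reserve gearbox malfunctions=not → not all inputs occur → does not occur.
Remote branch down [OR]: Outboard brake is out=occurs, Hoist motor lost=not → at least one input occurs → occurs.
Local branch lost [AND]: Control chain fails=not, Emergency position sensor is out=occurs, Remote branch down=occurs → not all inputs occur → does not occur.
Power feed lost [AND]: Inboard local panel failed=occurs, Auxiliary manual crank fails=occurs → all inputs occur → occurs.
Backup hoist down [OR]: Power feeder is down=not, Limit switch offline=occurs, Power feed lost=occurs → at least one input occurs → occurs.
Hoist path fails [OR]: Standby remote link 2 malfunctions=not, Right gearbox 2 stuck=occurs → at least one input occurs → occurs.
Control chain 2 fails [AND]: Lower wire rope fails=occurs, Hoist path fails=occurs → all inputs occur → occurs.
Dam spillway gate fails to open [AND]: Local branch lost=not, Backup hoist down=occurs, Control chain 2 fails=occurs → not all inputs occur → does not occur.

No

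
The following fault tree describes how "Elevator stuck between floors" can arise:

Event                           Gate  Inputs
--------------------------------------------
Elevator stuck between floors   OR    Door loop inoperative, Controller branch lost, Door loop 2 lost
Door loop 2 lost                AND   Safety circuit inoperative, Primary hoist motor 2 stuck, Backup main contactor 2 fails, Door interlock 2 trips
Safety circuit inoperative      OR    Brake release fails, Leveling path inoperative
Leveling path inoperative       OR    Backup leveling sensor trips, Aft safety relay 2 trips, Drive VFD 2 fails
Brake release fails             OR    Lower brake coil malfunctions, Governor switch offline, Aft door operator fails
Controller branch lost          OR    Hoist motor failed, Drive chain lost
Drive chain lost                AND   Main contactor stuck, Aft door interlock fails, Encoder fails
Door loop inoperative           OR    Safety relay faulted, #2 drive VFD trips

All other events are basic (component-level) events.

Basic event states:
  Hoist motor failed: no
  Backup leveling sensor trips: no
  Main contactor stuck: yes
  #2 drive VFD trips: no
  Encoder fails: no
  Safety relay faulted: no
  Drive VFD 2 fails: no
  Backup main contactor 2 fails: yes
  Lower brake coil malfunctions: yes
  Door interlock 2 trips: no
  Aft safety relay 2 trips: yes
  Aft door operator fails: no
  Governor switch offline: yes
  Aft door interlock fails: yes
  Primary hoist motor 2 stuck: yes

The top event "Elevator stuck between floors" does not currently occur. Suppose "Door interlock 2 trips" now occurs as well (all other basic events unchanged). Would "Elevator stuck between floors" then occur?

Yes

Counterfactual: set "Door interlock 2 trips" to occurred.
Door loop inoperative [OR]: Safety relay faulted=not, #2 drive VFD trips=not → no input occurs → does not occur.
Drive chain lost [AND]: Main contactor stuck=occurs, Aft door interlock fails=occurs, Encoder fails=not → not all inputs occur → does not occur.
Controller branch lost [OR]: Hoist motor failed=not, Drive chain lost=not → no input occurs → does not occur.
Brake release fails [OR]: Lower brake coil malfunctions=occurs, Governor switch offline=occurs, Aft door operator fails=not → at least one input occurs → occurs.
Leveling path inoperative [OR]: Backup leveling sensor trips=not, Aft safety relay 2 trips=occurs, Drive VFD 2 fails=not → at least one input occurs → occurs.
Safety circuit inoperative [OR]: Brake release fails=occurs, Leveling path inoperative=occurs → at least one input occurs → occurs.
Door loop 2 lost [AND]: Safety circuit inoperative=occurs, Primary hoist motor 2 stuck=occurs, Backup main contactor 2 fails=occurs, Door interlock 2 trips=occurs → all inputs occur → occurs.
Elevator stuck between floors [OR]: Door loop inoperative=not, Controller branch lost=not, Door loop 2 lost=occurs → at least one input occurs → occurs.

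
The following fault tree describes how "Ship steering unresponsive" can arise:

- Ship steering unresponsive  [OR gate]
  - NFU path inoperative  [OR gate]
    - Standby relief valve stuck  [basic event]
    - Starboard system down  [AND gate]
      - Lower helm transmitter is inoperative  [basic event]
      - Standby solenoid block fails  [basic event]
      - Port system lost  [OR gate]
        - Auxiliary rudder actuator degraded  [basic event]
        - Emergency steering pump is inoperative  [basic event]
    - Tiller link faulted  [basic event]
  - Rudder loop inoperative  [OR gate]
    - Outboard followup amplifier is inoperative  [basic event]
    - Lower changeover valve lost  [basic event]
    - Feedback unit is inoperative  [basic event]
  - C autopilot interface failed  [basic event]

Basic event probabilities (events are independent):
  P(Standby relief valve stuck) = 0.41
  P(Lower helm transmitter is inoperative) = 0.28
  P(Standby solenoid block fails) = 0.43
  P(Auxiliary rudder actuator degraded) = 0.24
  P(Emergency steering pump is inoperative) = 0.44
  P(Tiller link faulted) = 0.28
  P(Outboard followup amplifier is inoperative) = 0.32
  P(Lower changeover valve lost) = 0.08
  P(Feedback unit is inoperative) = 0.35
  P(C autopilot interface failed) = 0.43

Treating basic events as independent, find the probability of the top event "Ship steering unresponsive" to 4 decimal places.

0.9083

P(Port system lost) [OR] = 1 − (1−0.24) × (1−0.44) = 0.574400
P(Starboard system down) [AND] = 0.28 × 0.43 × 0.574400 = 0.069158
P(NFU path inoperative) [OR] = 1 − (1−0.41) × (1−0.069158) × (1−0.28) = 0.604578
P(Rudder loop inoperative) [OR] = 1 − (1−0.32) × (1−0.08) × (1−0.35) = 0.593360
P(Ship steering unresponsive) [OR] = 1 − (1−0.604578) × (1−0.593360) × (1−0.43) = 0.908347
Rounded to 4 decimal places: P(Ship steering unresponsive) ≈ 0.9083.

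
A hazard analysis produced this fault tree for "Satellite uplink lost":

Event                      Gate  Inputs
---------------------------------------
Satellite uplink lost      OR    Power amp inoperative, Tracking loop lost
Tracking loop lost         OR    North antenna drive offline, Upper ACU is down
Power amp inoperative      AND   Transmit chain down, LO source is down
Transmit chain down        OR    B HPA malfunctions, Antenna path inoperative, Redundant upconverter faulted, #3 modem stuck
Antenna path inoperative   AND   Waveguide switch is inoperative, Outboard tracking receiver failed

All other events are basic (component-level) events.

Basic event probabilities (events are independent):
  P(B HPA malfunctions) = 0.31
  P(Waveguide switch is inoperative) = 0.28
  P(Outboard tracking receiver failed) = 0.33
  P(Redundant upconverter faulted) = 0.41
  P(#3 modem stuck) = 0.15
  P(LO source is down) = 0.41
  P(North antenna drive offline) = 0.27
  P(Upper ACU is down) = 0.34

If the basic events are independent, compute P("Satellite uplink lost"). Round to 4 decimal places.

0.6537

P(Antenna path inoperative) [AND] = 0.28 × 0.33 = 0.092400
P(Transmit chain down) [OR] = 1 − (1−0.31) × (1−0.092400) × (1−0.41) × (1−0.15) = 0.685939
P(Power amp inoperative) [AND] = 0.685939 × 0.41 = 0.281235
P(Tracking loop lost) [OR] = 1 − (1−0.27) × (1−0.34) = 0.518200
P(Satellite uplink lost) [OR] = 1 − (1−0.281235) × (1−0.518200) = 0.653699
Rounded to 4 decimal places: P(Satellite uplink lost) ≈ 0.6537.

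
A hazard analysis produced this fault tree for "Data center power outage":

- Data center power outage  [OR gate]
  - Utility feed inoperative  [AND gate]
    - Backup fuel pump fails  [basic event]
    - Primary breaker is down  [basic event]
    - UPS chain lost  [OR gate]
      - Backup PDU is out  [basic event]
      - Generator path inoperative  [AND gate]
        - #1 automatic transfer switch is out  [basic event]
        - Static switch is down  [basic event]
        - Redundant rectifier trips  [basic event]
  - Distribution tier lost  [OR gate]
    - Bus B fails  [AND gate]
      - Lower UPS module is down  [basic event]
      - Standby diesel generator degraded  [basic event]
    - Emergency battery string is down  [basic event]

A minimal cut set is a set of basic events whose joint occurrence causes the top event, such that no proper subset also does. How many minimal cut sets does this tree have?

4

Generator path inoperative [AND]: one cut set from each child combined → 1 × 1 × 1 = 1 cut set(s).
UPS chain lost [OR]: union of children's cut sets → 2 cut set(s).
Utility feed inoperative [AND]: one cut set from each child combined → 1 × 1 × 2 = 2 cut set(s).
Bus B fails [AND]: one cut set from each child combined → 1 × 1 = 1 cut set(s).
Distribution tier lost [OR]: union of children's cut sets → 2 cut set(s).
Data center power outage [OR]: union of children's cut sets → 4 cut set(s).
Minimal cut sets: {Backup PDU is out, Backup fuel pump fails, Primary breaker is down}; {#1 automatic transfer switch is out, Backup fuel pump fails, Primary breaker is down, Redundant rectifier trips, Static switch is down}; {Lower UPS module is down, Standby diesel generator degraded}; {Emergency battery string is down}.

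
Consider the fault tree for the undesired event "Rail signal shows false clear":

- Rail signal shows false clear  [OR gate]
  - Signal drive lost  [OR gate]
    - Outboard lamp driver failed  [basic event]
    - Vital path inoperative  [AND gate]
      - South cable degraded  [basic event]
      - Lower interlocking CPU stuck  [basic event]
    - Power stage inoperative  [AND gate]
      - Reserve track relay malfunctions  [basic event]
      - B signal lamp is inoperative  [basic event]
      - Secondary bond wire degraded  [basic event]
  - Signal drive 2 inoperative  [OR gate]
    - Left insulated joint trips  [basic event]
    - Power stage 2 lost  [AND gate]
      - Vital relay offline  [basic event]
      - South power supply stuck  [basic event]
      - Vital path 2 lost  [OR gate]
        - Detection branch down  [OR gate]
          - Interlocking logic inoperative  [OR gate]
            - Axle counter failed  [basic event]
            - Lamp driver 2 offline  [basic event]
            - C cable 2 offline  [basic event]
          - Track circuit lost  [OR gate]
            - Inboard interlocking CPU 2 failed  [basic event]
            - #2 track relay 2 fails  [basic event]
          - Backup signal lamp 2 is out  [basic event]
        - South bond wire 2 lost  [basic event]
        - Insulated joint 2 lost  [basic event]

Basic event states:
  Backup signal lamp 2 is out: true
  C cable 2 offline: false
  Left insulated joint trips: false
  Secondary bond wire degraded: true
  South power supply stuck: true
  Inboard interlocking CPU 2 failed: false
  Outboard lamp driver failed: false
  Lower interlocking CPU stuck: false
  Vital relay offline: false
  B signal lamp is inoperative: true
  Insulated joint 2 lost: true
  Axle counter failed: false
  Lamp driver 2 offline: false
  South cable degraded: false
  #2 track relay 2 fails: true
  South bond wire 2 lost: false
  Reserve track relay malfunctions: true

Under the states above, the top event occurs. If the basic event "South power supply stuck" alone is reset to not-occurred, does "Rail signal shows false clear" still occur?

Counterfactual: set "South power supply stuck" to not occurred.
Vital path inoperative [AND]: South cable degraded=not, Lower interlocking CPU stuck=not → not all inputs occur → does not occur.
Power stage inoperative [AND]: Reserve track relay malfunctions=occurs, B signal lamp is inoperative=occurs, Secondary bond wire degraded=occurs → all inputs occur → occurs.
Signal drive lost [OR]: Outboard lamp driver failed=not, Vital path inoperative=not, Power stage inoperative=occurs → at least one input occurs → occurs.
Interlocking logic inoperative [OR]: Axle counter failed=not, Lamp driver 2 offline=not, C cable 2 offline=not → no input occurs → does not occur.
Track circuit lost [OR]: Inboard interlocking CPU 2 failed=not, #2 track relay 2 fails=occurs → at least one input occurs → occurs.
Detection branch down [OR]: Interlocking logic inoperative=not, Track circuit lost=occurs, Backup signal lamp 2 is out=occurs → at least one input occurs → occurs.
Vital path 2 lost [OR]: Detection branch down=occurs, South bond wire 2 lost=not, Insulated joint 2 lost=occurs → at least one input occurs → occurs.
Power stage 2 lost [AND]: Vital relay offline=not, South power supply stuck=not, Vital path 2 lost=occurs → not all inputs occur → does not occur.
Signal drive 2 inoperative [OR]: Left insulated joint trips=not, Power stage 2 lost=not → no input occurs → does not occur.
Rail signal shows false clear [OR]: Signal drive lost=occurs, Signal drive 2 inoperative=not → at least one input occurs → occurs.

Yes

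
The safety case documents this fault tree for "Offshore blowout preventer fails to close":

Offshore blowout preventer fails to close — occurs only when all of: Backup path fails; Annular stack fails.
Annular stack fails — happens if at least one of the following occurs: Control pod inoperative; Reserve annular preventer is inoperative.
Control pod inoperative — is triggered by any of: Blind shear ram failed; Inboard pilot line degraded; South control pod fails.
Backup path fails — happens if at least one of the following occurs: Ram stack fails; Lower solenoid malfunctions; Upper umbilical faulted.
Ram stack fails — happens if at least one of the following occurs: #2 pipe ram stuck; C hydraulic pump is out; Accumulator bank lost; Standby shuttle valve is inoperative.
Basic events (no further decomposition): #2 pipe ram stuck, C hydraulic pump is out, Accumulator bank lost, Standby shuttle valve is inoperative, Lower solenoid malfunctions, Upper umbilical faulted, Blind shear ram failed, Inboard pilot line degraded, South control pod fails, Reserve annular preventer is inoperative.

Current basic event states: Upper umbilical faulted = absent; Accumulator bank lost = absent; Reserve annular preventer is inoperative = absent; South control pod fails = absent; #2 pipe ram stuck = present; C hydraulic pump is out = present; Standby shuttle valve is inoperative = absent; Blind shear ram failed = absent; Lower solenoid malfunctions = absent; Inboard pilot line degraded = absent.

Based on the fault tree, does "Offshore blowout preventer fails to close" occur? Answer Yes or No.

Ram stack fails [OR]: #2 pipe ram stuck=occurs, C hydraulic pump is out=occurs, Accumulator bank lost=not, Standby shuttle valve is inoperative=not → at least one input occurs → occurs.
Backup path fails [OR]: Ram stack fails=occurs, Lower solenoid malfunctions=not, Upper umbilical faulted=not → at least one input occurs → occurs.
Control pod inoperative [OR]: Blind shear ram failed=not, Inboard pilot line degraded=not, South control pod fails=not → no input occurs → does not occur.
Annular stack fails [OR]: Control pod inoperative=not, Reserve annular preventer is inoperative=not → no input occurs → does not occur.
Offshore blowout preventer fails to close [AND]: Backup path fails=occurs, Annular stack fails=not → not all inputs occur → does not occur.

No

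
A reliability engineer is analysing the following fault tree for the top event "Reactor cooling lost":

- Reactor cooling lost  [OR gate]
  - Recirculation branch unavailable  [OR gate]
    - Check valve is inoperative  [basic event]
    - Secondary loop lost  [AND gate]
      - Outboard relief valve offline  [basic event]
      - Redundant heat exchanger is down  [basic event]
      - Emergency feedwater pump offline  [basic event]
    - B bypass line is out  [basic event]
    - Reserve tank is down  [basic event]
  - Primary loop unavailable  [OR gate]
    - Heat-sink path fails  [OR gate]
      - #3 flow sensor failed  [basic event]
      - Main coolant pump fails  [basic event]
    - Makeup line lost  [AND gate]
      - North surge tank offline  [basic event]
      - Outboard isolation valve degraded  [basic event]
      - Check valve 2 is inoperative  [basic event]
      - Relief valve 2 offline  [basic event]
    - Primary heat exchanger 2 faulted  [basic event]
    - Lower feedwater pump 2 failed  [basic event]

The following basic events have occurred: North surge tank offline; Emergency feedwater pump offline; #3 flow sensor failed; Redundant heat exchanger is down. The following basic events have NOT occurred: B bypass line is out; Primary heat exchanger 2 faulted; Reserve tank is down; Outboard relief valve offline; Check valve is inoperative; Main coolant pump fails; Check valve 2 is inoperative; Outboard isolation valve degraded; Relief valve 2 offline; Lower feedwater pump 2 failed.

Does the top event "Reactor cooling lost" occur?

Secondary loop lost [AND]: Outboard relief valve offline=not, Redundant heat exchanger is down=occurs, Emergency feedwater pump offline=occurs → not all inputs occur → does not occur.
Recirculation branch unavailable [OR]: Check valve is inoperative=not, Secondary loop lost=not, B bypass line is out=not, Reserve tank is down=not → no input occurs → does not occur.
Heat-sink path fails [OR]: #3 flow sensor failed=occurs, Main coolant pump fails=not → at least one input occurs → occurs.
Makeup line lost [AND]: North surge tank offline=occurs, Outboard isolation valve degraded=not, Check valve 2 is inoperative=not, Relief valve 2 offline=not → not all inputs occur → does not occur.
Primary loop unavailable [OR]: Heat-sink path fails=occurs, Makeup line lost=not, Primary heat exchanger 2 faulted=not, Lower feedwater pump 2 failed=not → at least one input occurs → occurs.
Reactor cooling lost [OR]: Recirculation branch unavailable=not, Primary loop unavailable=occurs → at least one input occurs → occurs.

Yes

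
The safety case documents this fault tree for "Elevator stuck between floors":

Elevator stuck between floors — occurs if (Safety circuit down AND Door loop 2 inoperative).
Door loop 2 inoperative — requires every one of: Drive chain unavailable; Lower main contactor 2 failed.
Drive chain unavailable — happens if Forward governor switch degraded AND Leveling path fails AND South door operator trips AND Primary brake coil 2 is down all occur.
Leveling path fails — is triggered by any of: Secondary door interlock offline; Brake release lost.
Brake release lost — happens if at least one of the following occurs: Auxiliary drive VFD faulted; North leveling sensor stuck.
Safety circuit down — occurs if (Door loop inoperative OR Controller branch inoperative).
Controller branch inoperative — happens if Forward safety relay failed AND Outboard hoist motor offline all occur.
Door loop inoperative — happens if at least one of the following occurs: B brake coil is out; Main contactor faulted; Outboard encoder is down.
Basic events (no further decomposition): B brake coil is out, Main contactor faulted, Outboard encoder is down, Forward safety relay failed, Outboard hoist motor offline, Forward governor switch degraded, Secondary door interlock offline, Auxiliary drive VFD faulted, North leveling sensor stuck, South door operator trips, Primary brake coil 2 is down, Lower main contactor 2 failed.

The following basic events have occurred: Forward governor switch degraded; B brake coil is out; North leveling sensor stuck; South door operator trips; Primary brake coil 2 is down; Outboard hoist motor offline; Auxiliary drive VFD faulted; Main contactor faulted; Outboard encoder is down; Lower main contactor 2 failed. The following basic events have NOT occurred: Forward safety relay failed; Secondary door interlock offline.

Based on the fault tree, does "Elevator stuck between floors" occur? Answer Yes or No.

Door loop inoperative [OR]: B brake coil is out=occurs, Main contactor faulted=occurs, Outboard encoder is down=occurs → at least one input occurs → occurs.
Controller branch inoperative [AND]: Forward safety relay failed=not, Outboard hoist motor offline=occurs → not all inputs occur → does not occur.
Safety circuit down [OR]: Door loop inoperative=occurs, Controller branch inoperative=not → at least one input occurs → occurs.
Brake release lost [OR]: Auxiliary drive VFD faulted=occurs, North leveling sensor stuck=occurs → at least one input occurs → occurs.
Leveling path fails [OR]: Secondary door interlock offline=not, Brake release lost=occurs → at least one input occurs → occurs.
Drive chain unavailable [AND]: Forward governor switch degraded=occurs, Leveling path fails=occurs, South door operator trips=occurs, Primary brake coil 2 is down=occurs → all inputs occur → occurs.
Door loop 2 inoperative [AND]: Drive chain unavailable=occurs, Lower main contactor 2 failed=occurs → all inputs occur → occurs.
Elevator stuck between floors [AND]: Safety circuit down=occurs, Door loop 2 inoperative=occurs → all inputs occur → occurs.

Yes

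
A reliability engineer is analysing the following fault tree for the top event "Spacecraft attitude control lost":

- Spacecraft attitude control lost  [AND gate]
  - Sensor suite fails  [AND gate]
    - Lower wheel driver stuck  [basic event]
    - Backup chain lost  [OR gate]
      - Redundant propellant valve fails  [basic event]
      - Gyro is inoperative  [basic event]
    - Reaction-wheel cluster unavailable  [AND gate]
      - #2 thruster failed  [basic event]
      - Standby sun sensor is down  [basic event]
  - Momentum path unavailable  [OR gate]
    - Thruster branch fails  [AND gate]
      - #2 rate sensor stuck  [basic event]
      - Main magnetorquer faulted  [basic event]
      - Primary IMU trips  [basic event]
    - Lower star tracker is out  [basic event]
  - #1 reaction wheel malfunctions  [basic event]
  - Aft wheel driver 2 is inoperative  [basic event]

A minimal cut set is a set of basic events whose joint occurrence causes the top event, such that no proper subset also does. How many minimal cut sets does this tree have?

Backup chain lost [OR]: union of children's cut sets → 2 cut set(s).
Reaction-wheel cluster unavailable [AND]: one cut set from each child combined → 1 × 1 = 1 cut set(s).
Sensor suite fails [AND]: one cut set from each child combined → 1 × 2 × 1 = 2 cut set(s).
Thruster branch fails [AND]: one cut set from each child combined → 1 × 1 × 1 = 1 cut set(s).
Momentum path unavailable [OR]: union of children's cut sets → 2 cut set(s).
Spacecraft attitude control lost [AND]: one cut set from each child combined → 2 × 2 × 1 × 1 = 4 cut set(s).
Minimal cut sets: {#1 reaction wheel malfunctions, #2 rate sensor stuck, #2 thruster failed, Aft wheel driver 2 is inoperative, Lower wheel driver stuck, Main magnetorquer faulted, Primary IMU trips, Redundant propellant valve fails, Standby sun sensor is down}; {#1 reaction wheel malfunctions, #2 thruster failed, Aft wheel driver 2 is inoperative, Lower star tracker is out, Lower wheel driver stuck, Redundant propellant valve fails, Standby sun sensor is down}; {#1 reaction wheel malfunctions, #2 rate sensor stuck, #2 thruster failed, Aft wheel driver 2 is inoperative, Gyro is inoperative, Lower wheel driver stuck, Main magnetorquer faulted, Primary IMU trips, Standby sun sensor is down}; {#1 reaction wheel malfunctions, #2 thruster failed, Aft wheel driver 2 is inoperative, Gyro is inoperative, Lower star tracker is out, Lower wheel driver stuck, Standby sun sensor is down}.

4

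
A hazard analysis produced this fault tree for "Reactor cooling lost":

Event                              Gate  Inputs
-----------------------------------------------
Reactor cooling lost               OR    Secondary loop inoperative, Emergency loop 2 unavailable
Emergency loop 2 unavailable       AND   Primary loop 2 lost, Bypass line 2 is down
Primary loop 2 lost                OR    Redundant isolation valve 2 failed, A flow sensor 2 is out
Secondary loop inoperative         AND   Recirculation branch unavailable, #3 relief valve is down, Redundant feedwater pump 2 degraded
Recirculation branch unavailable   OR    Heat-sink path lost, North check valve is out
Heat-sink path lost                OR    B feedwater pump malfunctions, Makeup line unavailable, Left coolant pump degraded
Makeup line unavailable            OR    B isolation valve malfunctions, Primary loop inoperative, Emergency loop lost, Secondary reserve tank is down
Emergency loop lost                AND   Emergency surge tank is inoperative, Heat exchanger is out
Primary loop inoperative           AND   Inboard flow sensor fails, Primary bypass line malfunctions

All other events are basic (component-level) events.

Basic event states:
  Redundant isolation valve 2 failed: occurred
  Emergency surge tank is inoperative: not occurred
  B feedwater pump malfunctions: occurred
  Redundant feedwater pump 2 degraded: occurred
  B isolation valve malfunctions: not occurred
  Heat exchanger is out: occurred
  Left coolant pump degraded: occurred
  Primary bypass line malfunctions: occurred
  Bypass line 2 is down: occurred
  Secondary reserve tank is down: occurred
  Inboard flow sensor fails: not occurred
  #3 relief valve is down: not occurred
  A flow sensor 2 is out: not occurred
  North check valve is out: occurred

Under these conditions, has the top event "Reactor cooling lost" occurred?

Primary loop inoperative [AND]: Inboard flow sensor fails=not, Primary bypass line malfunctions=occurs → not all inputs occur → does not occur.
Emergency loop lost [AND]: Emergency surge tank is inoperative=not, Heat exchanger is out=occurs → not all inputs occur → does not occur.
Makeup line unavailable [OR]: B isolation valve malfunctions=not, Primary loop inoperative=not, Emergency loop lost=not, Secondary reserve tank is down=occurs → at least one input occurs → occurs.
Heat-sink path lost [OR]: B feedwater pump malfunctions=occurs, Makeup line unavailable=occurs, Left coolant pump degraded=occurs → at least one input occurs → occurs.
Recirculation branch unavailable [OR]: Heat-sink path lost=occurs, North check valve is out=occurs → at least one input occurs → occurs.
Secondary loop inoperative [AND]: Recirculation branch unavailable=occurs, #3 relief valve is down=not, Redundant feedwater pump 2 degraded=occurs → not all inputs occur → does not occur.
Primary loop 2 lost [OR]: Redundant isolation valve 2 failed=occurs, A flow sensor 2 is out=not → at least one input occurs → occurs.
Emergency loop 2 unavailable [AND]: Primary loop 2 lost=occurs, Bypass line 2 is down=occurs → all inputs occur → occurs.
Reactor cooling lost [OR]: Secondary loop inoperative=not, Emergency loop 2 unavailable=occurs → at least one input occurs → occurs.

Yes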